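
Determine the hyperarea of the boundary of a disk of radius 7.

|∂B_2(7)| = 2πr = 2π·7 ≈ 43.9823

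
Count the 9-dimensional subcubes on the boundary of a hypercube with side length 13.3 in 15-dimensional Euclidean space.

Choose 9 of 15 axes to span the face (C(15,9) = 5005 ways), then fix each of the remaining 6 coordinates at one of its two extreme values (2^6 = 64 ways): 5005·64 = 320320.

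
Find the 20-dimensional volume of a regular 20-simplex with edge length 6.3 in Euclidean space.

For a regular n-simplex with edge a, V = (a^n / n!)·√((n+1)/2^n). With a=6.3, n=20: V ≈ 1.78442e-05.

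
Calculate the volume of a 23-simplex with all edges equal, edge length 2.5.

V_23 = √(24) · 2.5^23 / (23! · 2^(23/2)) ≈ 9.29793e-17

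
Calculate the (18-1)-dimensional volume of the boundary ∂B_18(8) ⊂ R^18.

S_18(8) = 2·π^(18/2)·(8)^17 / Γ(18/2) = 35184372088832·π^9/315 ≈ 3.32957e+15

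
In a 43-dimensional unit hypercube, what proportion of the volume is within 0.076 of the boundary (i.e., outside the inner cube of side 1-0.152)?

Shell fraction = 1 - (1-0.152)^43 ≈ 0.999166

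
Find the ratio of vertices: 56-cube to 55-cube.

The 56-cube has 2^56 = 72057594037927936 vertices. The 55-cube has 2^55 = 36028797018963968 vertices. Ratio: 72057594037927936/36028797018963968 = 2.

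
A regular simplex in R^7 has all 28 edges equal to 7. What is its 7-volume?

Volume = 7^7 · √(8/2^7) / 7! ≈ 40.8503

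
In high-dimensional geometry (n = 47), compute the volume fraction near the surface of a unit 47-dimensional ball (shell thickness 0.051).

1 - (1-0.051)^47 ≈ 0.914589 ≈ 91.46%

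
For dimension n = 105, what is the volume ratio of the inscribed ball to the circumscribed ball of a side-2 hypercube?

The radii are 2/2 and 2√105/2, so the volume ratio is (1/√105)^105 = 105^{-105/2} ≈ 7.71901e-107.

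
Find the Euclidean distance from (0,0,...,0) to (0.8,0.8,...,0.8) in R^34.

The space diagonal of an n-cube of side s is s√n. Here 0.8·√34 ≈ 4.66476.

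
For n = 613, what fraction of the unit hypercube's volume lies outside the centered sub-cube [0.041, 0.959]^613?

The inner cube has side 1-2·0.041 = 0.918 and volume (0.918)^613 ≈ 1.669e-23, so the shell holds 1 - 1.669e-23 of the volume.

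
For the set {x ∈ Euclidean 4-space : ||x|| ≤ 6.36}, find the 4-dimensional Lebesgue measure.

Volume = π^{4/2}·(6.36)^4/Γ(3) ≈ 8074.18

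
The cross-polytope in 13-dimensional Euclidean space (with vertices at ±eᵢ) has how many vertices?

The vertices are ±e_1, ..., ±e_13, so there are 2·13 = 26.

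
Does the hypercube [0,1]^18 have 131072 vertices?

False. The 18-cube has 2^18 = 262144 vertices.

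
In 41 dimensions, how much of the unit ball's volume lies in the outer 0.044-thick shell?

1 - (1-0.044)^41 ≈ 0.841958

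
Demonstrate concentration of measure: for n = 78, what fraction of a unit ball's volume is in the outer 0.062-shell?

1 - (1-0.062)^78 ≈ 0.993211 ≈ 99.32%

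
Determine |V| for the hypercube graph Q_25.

The 25-cube has 2^25 = 33554432 vertices.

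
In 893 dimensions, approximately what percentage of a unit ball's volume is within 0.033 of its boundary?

1 - (1-0.033)^893 ≈ 1 - 9.679e-14 ≈ (100 - 9.68e-12)%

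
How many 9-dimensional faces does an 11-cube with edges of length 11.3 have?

An n-cube has C(n,k)·2^(n-k) k-faces. Here C(11,9)·2^2 = 55·4 = 220.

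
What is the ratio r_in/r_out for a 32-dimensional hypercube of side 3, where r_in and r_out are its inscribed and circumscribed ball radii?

r_in / r_out = (3/2) / (3√32/2) = 1/√32 ≈ 0.176777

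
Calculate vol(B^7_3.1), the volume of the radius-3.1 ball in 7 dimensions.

The n-ball volume is π^(n/2)·r^n/Γ(n/2+1). With n=7, r=3.1: V ≈ 12999.1.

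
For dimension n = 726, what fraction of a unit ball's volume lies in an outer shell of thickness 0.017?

1 - (1-0.017)^726 ≈ 0.9999960749 ≈ 99.999607%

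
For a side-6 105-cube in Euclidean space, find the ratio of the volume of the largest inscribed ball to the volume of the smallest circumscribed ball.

V_in / V_out = (r_in/r_out)^105 = (1/√105)^105 = 105^(-105/2) ≈ 7.71901e-107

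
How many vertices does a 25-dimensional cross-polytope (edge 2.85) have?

Number of vertices = 2n = 50.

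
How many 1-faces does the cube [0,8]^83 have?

The 83-cube has n·2^(n-1) = 83·2^82 = 83·4835703278458516698824704 = 401363372112056886002450432 edges.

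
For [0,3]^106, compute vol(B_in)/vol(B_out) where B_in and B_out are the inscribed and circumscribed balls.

The radii are 3/2 and 3√106/2, so the volume ratio is (1/√106)^106 = 106^{-106/2} ≈ 4.55816e-108.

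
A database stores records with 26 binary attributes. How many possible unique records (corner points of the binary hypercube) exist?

An n-cube has 2^n vertices; for n = 26 that is 2^26 = 67108864.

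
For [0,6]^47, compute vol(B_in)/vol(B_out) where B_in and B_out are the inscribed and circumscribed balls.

The radii are 6/2 and 6√47/2, so the volume ratio is (1/√47)^47 = 47^{-47/2} ≈ 5.07809e-40.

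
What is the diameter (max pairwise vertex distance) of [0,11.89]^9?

The space diagonal of an n-cube of side s is s√n. Here 11.89·√9 = 35.67.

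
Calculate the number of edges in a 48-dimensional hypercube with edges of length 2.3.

An n-cube has n·2^(n-1) edges. With n = 48: 48·140737488355328 = 6755399441055744.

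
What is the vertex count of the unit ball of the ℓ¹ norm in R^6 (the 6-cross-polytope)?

The vertices are ±e_1, ..., ±e_6, so there are 2·6 = 12.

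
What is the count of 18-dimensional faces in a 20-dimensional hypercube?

An n-cube has C(n,k)·2^(n-k) k-faces. Here C(20,18)·2^2 = 190·4 = 760.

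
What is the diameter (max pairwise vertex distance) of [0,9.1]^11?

The space diagonal of an n-cube of side s is s√n. Here 9.1·√11 ≈ 30.1813.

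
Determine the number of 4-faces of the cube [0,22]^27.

Number of 4-faces = C(27,4) · 2^(27-4) = 17550 · 8388608 = 147220070400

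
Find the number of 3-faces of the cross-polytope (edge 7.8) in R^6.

Number of 3-faces = 2^(3+1) · C(6,3+1) = 16 · 15 = 240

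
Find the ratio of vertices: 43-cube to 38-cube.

The 43-cube has 2^43 = 8796093022208 vertices. The 38-cube has 2^38 = 274877906944 vertices. Ratio: 8796093022208/274877906944 = 32.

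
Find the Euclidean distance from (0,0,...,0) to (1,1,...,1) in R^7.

The space diagonal of an n-cube of side s is s√n. Here 1·√7 ≈ 2.64575.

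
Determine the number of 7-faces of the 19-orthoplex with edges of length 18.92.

Number of 7-faces = 2^(7+1) · C(19,7+1) = 256 · 75582 = 19348992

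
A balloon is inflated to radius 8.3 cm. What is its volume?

V_3(8.3) = π^(3/2) · (8.3)^3 / Γ(3/2 + 1) ≈ 2395.1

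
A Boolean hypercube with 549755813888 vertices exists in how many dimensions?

The n-cube has 2^n vertices, and 549755813888 = 2^39, so n = 39.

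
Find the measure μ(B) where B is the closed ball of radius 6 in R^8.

Volume = π^{8/2}·(6)^8/Γ(5) = 69984·π^4 ≈ 6.81708e+06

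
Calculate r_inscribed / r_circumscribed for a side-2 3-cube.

Ratio = (s/2)/(s√3/2) = 3^(-1/2) ≈ 0.57735.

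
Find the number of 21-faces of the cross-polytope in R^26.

Each 21-face is the convex hull of 22 vertices, one chosen as ±e_i from each of 22 distinct axes: 2^22·C(26,22) = 62704844800.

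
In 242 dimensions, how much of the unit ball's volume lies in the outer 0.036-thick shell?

Shell fraction = 1 - (1-0.036)^242 ≈ 0.99986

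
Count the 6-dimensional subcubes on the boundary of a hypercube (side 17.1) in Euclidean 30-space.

Number of 6-faces = C(30,6) · 2^(30-6) = 593775 · 16777216 = 9961891430400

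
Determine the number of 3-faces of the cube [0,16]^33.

An n-cube has C(n,k)·2^(n-k) k-faces. Here C(33,3)·2^30 = 5456·1073741824 = 5858335391744.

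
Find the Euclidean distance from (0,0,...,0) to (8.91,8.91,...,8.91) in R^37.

The space diagonal of an n-cube of side s is s√n. Here 8.91·√37 ≈ 54.1974.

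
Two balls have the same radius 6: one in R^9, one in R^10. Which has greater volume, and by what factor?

V_9(6) ≈ 3.32414e+07, V_10(6) ≈ 1.54199e+08. The 10-ball is larger by a factor of 4.639.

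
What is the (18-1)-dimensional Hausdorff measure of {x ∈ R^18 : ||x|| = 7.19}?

The surface area of an n-ball is 2π^(n/2) r^(n-1) / Γ(n/2). For n=18, r=7.19: 5.42312e+14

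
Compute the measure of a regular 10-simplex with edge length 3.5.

V = (3.5^10 / 10!) · √((10+1) / 2^10) ≈ 0.00787887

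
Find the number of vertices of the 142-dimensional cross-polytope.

Number of vertices = 2n = 284.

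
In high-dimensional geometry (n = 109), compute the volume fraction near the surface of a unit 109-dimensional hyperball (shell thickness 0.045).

1 - (1-0.045)^109 ≈ 0.993387 ≈ 99.34%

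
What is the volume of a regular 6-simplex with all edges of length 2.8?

Volume = 2.8^6 · √(7/2^6) / 6! ≈ 0.221348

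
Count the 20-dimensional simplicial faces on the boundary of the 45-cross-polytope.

An n-cross-polytope has 2^(k+1)·C(n,k+1) k-faces. Here 2^21·C(45,21) = 2097152·3773655750150 = 7913929703738572800.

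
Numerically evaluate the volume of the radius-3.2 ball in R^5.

The n-ball volume is π^(n/2)·r^n/Γ(n/2+1). With n=5, r=3.2: V ≈ 1766.23.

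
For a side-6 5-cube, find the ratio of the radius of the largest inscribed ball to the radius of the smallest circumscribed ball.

For an n-cube of any side s, the inradius is s/2 and the circumradius is s√n/2, so the ratio is 1/√5 ≈ 0.447214.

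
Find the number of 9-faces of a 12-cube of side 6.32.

f_9(12-cube) = (12 choose 9) · 2^3 = 1760.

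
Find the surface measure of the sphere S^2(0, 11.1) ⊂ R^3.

S_3(11.1) = 2·π^(3/2)·(11.1)^2 / Γ(3/2) = 4πr² = 4π·(11.1)² ≈ 1548.3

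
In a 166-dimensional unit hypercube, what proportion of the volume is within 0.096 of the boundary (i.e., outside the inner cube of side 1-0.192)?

Shell fraction = 1 - (1-0.192)^166 ≈ 1 - 4.269e-16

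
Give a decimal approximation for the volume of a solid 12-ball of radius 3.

The n-ball volume is π^(n/2)·r^n/Γ(n/2+1). With n=12, r=3: V = 59049·π^6/80 ≈ 709613.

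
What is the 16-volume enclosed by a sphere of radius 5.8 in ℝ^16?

Volume = π^{16/2}·(5.8)^16/Γ(9) ≈ 3.85946e+11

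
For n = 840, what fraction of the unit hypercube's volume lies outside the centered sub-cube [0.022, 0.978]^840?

Shell fraction = 1 - (1-0.044)^840 ≈ 1 - 3.843e-17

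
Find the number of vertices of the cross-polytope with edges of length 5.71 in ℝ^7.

f_0(7-orthoplex) = 2^1 · (7 choose 1) = 14.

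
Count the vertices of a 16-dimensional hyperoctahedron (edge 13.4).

The vertices are ±e_1, ..., ±e_16, so there are 2·16 = 32.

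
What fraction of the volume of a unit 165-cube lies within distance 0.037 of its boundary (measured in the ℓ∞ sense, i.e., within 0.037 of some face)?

The inner cube has side 1-2·0.037 = 0.926 and volume (0.926)^165 ≈ 3.096e-06, so the shell holds 0.9999969039 of the volume.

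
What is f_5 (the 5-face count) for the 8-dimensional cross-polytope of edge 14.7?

Each 5-face is the convex hull of 6 vertices, one chosen as ±e_i from each of 6 distinct axes: 2^6·C(8,6) = 1792.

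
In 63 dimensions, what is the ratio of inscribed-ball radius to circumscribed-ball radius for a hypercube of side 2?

For an n-cube of any side s, the inradius is s/2 and the circumradius is s√n/2, so the ratio is 1/√63 ≈ 0.125988.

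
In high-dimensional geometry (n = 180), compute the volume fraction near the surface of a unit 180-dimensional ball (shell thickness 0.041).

1 - (1-0.041)^180 ≈ 0.999466 ≈ 99.95%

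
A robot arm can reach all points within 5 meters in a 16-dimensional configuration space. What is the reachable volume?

V = 30517578125·π^8/8064 ≈ 3.59086e+10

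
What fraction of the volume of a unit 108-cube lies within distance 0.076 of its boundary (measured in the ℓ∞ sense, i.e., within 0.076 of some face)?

1 - (1 - 2·0.076)^108 = 1 - 0.848^108 ≈ 0.9999999815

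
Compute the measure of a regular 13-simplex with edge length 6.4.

For a regular n-simplex with edge a, V = (a^n / n!)·√((n+1)/2^n). With a=6.4, n=13: V ≈ 0.200645.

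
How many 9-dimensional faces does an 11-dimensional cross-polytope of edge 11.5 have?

An n-cross-polytope has 2^(k+1)·C(n,k+1) k-faces. Here 2^10·C(11,10) = 1024·11 = 11264.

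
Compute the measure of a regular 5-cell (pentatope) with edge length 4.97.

V_4 = √(5) · 4.97^4 / (4! · 2^(4/2)) ≈ 14.2115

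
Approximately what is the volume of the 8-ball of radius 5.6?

V_8(5.6) = π^(8/2) · (5.6)^8 / Γ(8/2 + 1) ≈ 3.92548e+06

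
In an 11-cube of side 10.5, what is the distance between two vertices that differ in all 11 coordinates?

The space diagonal of an n-cube of side s is s√n. Here 10.5·√11 ≈ 34.8246.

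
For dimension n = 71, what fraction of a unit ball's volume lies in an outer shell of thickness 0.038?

1 - (1-0.038)^71 ≈ 0.93611 ≈ 93.61%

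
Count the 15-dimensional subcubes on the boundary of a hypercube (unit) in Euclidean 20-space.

f_15(20-cube) = (20 choose 15) · 2^5 = 496128.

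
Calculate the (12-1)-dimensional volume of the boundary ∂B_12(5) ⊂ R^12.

The surface area of an n-ball is 2π^(n/2) r^(n-1) / Γ(n/2). For n=12, r=5: 9765625·π^6/12 ≈ 7.82381e+08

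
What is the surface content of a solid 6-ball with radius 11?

The surface area of an n-ball is 2π^(n/2) r^(n-1) / Γ(n/2). For n=6, r=11: 161051·π^3 ≈ 4.99359e+06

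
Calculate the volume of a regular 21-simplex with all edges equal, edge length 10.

V_21 = √(22) · 10^21 / (21! · 2^(21/2)) ≈ 0.0633946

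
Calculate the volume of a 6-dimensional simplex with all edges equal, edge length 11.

Volume = 11^6 · √(7/2^6) / 6! ≈ 813.734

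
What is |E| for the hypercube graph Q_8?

The 8-cube has n·2^(n-1) = 8·2^7 = 8·128 = 1024 edges.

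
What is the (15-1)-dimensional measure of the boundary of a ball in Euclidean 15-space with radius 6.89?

S = n·V_n(r)/r = 15·V_15(6.89)/6.89 (volume-to-surface relation), giving 3.10878e+12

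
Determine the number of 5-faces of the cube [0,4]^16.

Number of 5-faces = C(16,5) · 2^(16-5) = 4368 · 2048 = 8945664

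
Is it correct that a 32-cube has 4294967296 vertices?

True. The 32-cube has 2^32 = 4294967296 vertices.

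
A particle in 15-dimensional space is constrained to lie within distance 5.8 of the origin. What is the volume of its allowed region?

The n-ball volume is π^(n/2)·r^n/Γ(n/2+1). With n=15, r=5.8: V ≈ 1.07857e+11.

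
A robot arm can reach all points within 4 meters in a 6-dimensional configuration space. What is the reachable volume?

V_6(4) = π^(6/2) · (4)^6 / Γ(6/2 + 1) = 2048·π^3/3 ≈ 21167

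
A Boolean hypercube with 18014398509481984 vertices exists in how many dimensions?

Since 2^n = 18014398509481984, we have n = 54.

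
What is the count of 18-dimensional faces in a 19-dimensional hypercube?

Choose 18 of 19 axes to span the face (C(19,18) = 19 ways), then fix each of the remaining 1 coordinate at one of its two extreme values (2^1 = 2 ways): 19·2 = 38.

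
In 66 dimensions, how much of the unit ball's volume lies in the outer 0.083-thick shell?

1 - (1-0.083)^66 ≈ 0.996716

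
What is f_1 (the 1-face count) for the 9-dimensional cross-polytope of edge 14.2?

Each 1-face is the convex hull of 2 vertices, one chosen as ±e_i from each of 2 distinct axes: 2^2·C(9,2) = 144.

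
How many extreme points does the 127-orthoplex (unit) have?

An n-cross-polytope has 2n vertices; here n = 127, giving 254.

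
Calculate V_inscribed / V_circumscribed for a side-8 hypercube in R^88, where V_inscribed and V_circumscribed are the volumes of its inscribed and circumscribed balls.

V_in / V_out = (r_in/r_out)^88 = (1/√88)^88 = 88^(-88/2) ≈ 2.7718e-86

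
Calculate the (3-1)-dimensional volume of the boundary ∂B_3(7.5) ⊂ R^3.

|∂B_3(7.5)| = 4πr² = 4π·(7.5)² ≈ 706.858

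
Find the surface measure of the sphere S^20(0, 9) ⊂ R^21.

S = n·V_n(r)/r = 21·V_21(9)/9 (volume-to-surface relation), giving 307393813088254199808·π^10/8083075 ≈ 3.56137e+18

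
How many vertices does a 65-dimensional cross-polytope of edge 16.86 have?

The 65-dimensional cross-polytope has 2n = 2·65 = 130 vertices.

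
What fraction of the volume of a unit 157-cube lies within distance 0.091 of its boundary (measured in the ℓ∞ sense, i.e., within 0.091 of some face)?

The inner cube has side 1-2·0.091 = 0.818 and volume (0.818)^157 ≈ 2.006e-14, so the shell holds 1 - 2.006e-14 of the volume.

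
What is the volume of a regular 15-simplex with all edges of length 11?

V_15 = √(16) · 11^15 / (15! · 2^(15/2)) ≈ 70.5872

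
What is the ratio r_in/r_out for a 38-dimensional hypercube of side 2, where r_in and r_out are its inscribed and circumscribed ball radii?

r_in / r_out = (2/2) / (2√38/2) = 1/√38 ≈ 0.162221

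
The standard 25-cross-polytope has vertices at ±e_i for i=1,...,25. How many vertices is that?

The 25-dimensional cross-polytope has 2n = 2·25 = 50 vertices.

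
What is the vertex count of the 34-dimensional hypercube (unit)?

An n-cube has 2^n vertices; for n = 34 that is 2^34 = 17179869184.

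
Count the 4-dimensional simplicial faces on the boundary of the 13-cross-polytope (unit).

f_4(13-orthoplex) = 2^5 · (13 choose 5) = 41184.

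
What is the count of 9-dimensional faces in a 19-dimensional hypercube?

Choose 9 of 19 axes to span the face (C(19,9) = 92378 ways), then fix each of the remaining 10 coordinates at one of its two extreme values (2^10 = 1024 ways): 92378·1024 = 94595072.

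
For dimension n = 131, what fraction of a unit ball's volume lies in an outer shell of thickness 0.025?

1 - (1-0.025)^131 ≈ 0.963725 ≈ 96.37%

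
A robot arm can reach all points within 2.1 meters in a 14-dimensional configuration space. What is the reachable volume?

The n-ball volume is π^(n/2)·r^n/Γ(n/2+1). With n=14, r=2.1: V ≈ 19439.7.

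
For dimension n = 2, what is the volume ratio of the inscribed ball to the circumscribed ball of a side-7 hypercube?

The radii are 7/2 and 7√2/2, so the volume ratio is (1/√2)^2 = 2^{-2/2} ≈ 0.5.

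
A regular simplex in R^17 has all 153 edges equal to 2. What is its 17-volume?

For a regular n-simplex with edge a, V = (a^n / n!)·√((n+1)/2^n). With a=2, n=17: V ≈ 4.3184e-12.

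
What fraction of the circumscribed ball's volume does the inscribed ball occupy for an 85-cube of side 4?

V_in/V_out = n^(-n/2) = 85^(-85/2) ≈ 9.99299e-83.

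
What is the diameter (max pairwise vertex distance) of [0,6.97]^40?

The space diagonal of an n-cube of side s is s√n. Here 6.97·√40 ≈ 44.0822.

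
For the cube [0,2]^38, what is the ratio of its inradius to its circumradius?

r_in / r_out = (2/2) / (2√38/2) = 1/√38 ≈ 0.162221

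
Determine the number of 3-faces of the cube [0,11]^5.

f_3(5-cube) = (5 choose 3) · 2^2 = 40.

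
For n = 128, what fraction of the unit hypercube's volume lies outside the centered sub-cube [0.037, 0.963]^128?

1 - (1 - 2·0.037)^128 = 1 - 0.926^128 ≈ 0.999947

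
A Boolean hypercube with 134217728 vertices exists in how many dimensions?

Since 2^n = 134217728, we have n = 27.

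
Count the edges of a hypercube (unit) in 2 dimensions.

An n-cube has n·2^(n-1) edges. With n = 2: 2·2 = 4.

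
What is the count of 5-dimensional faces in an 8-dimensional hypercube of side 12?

An n-cube has C(n,k)·2^(n-k) k-faces. Here C(8,5)·2^3 = 56·8 = 448.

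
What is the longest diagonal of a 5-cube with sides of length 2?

||(2,2,...,2)|| = √(5)·2 ≈ 4.47214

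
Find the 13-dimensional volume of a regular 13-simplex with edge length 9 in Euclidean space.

For a regular n-simplex with edge a, V = (a^n / n!)·√((n+1)/2^n). With a=9, n=13: V ≈ 16.8749.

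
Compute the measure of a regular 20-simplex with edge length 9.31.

For a regular n-simplex with edge a, V = (a^n / n!)·√((n+1)/2^n). With a=9.31, n=20: V ≈ 0.0440229.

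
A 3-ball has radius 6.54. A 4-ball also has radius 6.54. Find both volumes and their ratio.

V_3(6.54) ≈ 1171.71. V_4(6.54) ≈ 9027.78. Ratio V_3/V_4 ≈ 0.1298.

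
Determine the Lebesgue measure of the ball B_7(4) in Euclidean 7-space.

The n-ball volume is π^(n/2)·r^n/Γ(n/2+1). With n=7, r=4: V = 262144·π^3/105 ≈ 77410.6.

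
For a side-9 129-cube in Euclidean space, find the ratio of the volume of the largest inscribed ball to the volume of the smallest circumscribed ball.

V_in / V_out = (r_in/r_out)^129 = (1/√129)^129 = 129^(-129/2) ≈ 7.36146e-137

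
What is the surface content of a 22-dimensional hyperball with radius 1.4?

S_22(1.4) = 2·π^(22/2)·(1.4)^21 / Γ(22/2) ≈ 189.935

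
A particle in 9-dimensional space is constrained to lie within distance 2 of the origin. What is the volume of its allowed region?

V = 16384·π^4/945 ≈ 1688.84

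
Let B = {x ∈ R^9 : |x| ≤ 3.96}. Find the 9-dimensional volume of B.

Volume = π^{9/2}·(3.96)^9/Γ(11/2) ≈ 789904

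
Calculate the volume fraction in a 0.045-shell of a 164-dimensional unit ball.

Shell fraction = 1 - (1-0.045)^164 ≈ 0.999475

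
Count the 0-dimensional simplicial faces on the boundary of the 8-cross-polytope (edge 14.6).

Each 0-face is the convex hull of 1 vertex, one chosen as ±e_i from each of 1 distinct axis: 2^1·C(8,1) = 16.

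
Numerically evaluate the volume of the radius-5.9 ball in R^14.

The n-ball volume is π^(n/2)·r^n/Γ(n/2+1). With n=14, r=5.9: V ≈ 3.71148e+10.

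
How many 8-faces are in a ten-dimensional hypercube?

An n-cube has C(n,k)·2^(n-k) k-faces. Here C(10,8)·2^2 = 45·4 = 180.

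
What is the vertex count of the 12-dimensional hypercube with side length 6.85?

An n-cube has 2^n vertices; for n = 12 that is 2^12 = 4096.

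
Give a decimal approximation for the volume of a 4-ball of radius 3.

V = 81·π^2/2 ≈ 399.719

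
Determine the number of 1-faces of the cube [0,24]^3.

Choose 1 of 3 axes to span the face (C(3,1) = 3 ways), then fix each of the remaining 2 coordinates at one of its two extreme values (2^2 = 4 ways): 3·4 = 12.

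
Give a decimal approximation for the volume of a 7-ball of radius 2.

Volume = π^{7/2}·(2)^7/Γ(9/2) = 2048·π^3/105 ≈ 604.77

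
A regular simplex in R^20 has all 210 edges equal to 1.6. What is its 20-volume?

For a regular n-simplex with edge a, V = (a^n / n!)·√((n+1)/2^n). With a=1.6, n=20: V ≈ 2.22374e-17.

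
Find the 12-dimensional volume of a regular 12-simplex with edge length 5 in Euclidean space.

For a regular n-simplex with edge a, V = (a^n / n!)·√((n+1)/2^n). With a=5, n=12: V ≈ 0.0287141.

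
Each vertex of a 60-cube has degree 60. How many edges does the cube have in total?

The 60-cube has n·2^(n-1) = 60·2^59 = 60·576460752303423488 = 34587645138205409280 edges.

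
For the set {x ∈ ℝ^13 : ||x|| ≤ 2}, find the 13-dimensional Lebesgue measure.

Volume = π^{13/2}·(2)^13/Γ(15/2) = 1048576·π^6/135135 ≈ 7459.87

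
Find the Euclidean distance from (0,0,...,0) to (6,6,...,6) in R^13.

d = √(6² + 6² + ... + 6²) [13 terms] = √(13·6²) = 6√13 ≈ 21.6333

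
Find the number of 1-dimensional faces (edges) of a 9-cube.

Each of the 2^9 = 512 vertices has degree 9; total edges = 9·2^9/2 = 2304.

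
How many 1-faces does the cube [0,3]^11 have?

Each of the 2^11 = 2048 vertices has degree 11; total edges = 11·2^11/2 = 11264.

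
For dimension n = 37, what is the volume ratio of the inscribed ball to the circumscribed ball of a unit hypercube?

V_in / V_out = (r_in/r_out)^37 = (1/√37)^37 = 37^(-37/2) ≈ 9.73348e-30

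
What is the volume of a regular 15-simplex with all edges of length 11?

V = (11^15 / 15!) · √((15+1) / 2^15) ≈ 70.5872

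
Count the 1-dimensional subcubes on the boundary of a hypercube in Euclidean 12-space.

An n-cube has C(n,k)·2^(n-k) k-faces. Here C(12,1)·2^11 = 12·2048 = 24576.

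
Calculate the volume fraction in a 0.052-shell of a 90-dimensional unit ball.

Shell fraction = 1 - (1-0.052)^90 ≈ 0.99182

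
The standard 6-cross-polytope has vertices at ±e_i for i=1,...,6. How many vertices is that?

Number of vertices = 2n = 12.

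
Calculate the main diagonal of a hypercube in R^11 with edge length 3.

||(3,3,...,3)|| = √(11)·3 ≈ 9.94987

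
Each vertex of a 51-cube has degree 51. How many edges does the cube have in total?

Each of the 2^51 = 2251799813685248 vertices has degree 51; total edges = 51·2^51/2 = 57420895248973824.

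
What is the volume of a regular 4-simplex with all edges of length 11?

For a regular n-simplex with edge a, V = (a^n / n!)·√((n+1)/2^n). With a=11, n=4: V ≈ 341.024.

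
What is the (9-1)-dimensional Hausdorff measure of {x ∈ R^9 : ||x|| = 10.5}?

The surface area of an n-ball is 2π^(n/2) r^(n-1) / Γ(n/2). For n=9, r=10.5: 1801088541·π^4/40 ≈ 4.38606e+09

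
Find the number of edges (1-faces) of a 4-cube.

Number of 1-faces = C(4,1) · 2^(4-1) = 4 · 8 = 32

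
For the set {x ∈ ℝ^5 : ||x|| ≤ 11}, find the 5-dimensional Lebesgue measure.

Volume = π^{5/2}·(11)^5/Γ(7/2) = 1288408·π^2/15 ≈ 847738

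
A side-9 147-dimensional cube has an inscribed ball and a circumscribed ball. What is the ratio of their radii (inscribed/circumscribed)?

r_in / r_out = (9/2) / (9√147/2) = 1/√147 ≈ 0.0824786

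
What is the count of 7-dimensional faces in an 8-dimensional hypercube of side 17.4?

f_7(8-cube) = (8 choose 7) · 2^1 = 16.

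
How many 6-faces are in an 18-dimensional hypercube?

f_6(18-cube) = (18 choose 6) · 2^12 = 76038144.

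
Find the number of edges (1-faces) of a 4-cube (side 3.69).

f_1(4-cube) = (4 choose 1) · 2^3 = 32.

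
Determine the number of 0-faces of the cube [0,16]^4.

Number of 0-faces = C(4,0) · 2^(4-0) = 1 · 16 = 16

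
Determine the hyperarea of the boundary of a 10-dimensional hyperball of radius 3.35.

The surface area of an n-ball is 2π^(n/2) r^(n-1) / Γ(n/2). For n=10, r=3.35: 1.3551e+06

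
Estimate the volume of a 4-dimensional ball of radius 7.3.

Volume = π^{4/2}·(7.3)^4/Γ(3) ≈ 14014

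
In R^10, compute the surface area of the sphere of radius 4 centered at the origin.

The surface area of an n-ball is 2π^(n/2) r^(n-1) / Γ(n/2). For n=10, r=4: 65536·π^5/3 ≈ 6.6851e+06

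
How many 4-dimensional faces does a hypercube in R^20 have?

Number of 4-faces = C(20,4) · 2^(20-4) = 4845 · 65536 = 317521920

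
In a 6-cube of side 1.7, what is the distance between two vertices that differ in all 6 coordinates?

The space diagonal of an n-cube of side s is s√n. Here 1.7·√6 ≈ 4.16413.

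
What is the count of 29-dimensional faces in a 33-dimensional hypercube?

Choose 29 of 33 axes to span the face (C(33,29) = 40920 ways), then fix each of the remaining 4 coordinates at one of its two extreme values (2^4 = 16 ways): 40920·16 = 654720.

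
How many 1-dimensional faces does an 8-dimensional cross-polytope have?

f_1(8-orthoplex) = 2^2 · (8 choose 2) = 112.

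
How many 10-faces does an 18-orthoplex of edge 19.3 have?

f_10(18-orthoplex) = 2^11 · (18 choose 11) = 65175552.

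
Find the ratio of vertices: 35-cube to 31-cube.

The 35-cube has 2^35 = 34359738368 vertices. The 31-cube has 2^31 = 2147483648 vertices. Ratio: 34359738368/2147483648 = 16.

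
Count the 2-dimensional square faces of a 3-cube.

f_2(3-cube) = (3 choose 2) · 2^1 = 6.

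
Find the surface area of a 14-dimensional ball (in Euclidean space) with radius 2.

S_14(2) = 2·π^(14/2)·(2)^13 / Γ(14/2) = 1024·π^7/45 ≈ 68728.5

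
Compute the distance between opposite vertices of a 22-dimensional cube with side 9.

The space diagonal of an n-cube of side s is s√n. Here 9·√22 ≈ 42.2137.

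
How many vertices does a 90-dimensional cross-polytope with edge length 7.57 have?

An n-cross-polytope has 2n vertices; here n = 90, giving 180.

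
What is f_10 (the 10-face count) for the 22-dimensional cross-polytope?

Each 10-face is the convex hull of 11 vertices, one chosen as ±e_i from each of 11 distinct axes: 2^11·C(22,11) = 1444724736.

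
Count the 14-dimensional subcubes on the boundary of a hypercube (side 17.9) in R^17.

Choose 14 of 17 axes to span the face (C(17,14) = 680 ways), then fix each of the remaining 3 coordinates at one of its two extreme values (2^3 = 8 ways): 680·8 = 5440.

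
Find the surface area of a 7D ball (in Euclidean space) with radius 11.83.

The surface area of an n-ball is 2π^(n/2) r^(n-1) / Γ(n/2). For n=7, r=11.83: 9.0654e+07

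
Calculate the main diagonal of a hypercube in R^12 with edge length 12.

||(12,12,...,12)|| = √(12)·12 ≈ 41.5692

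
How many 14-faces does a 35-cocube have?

Number of 14-faces = 2^(14+1) · C(35,14+1) = 32768 · 3247943160 = 106428601466880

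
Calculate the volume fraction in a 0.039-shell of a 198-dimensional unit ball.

Shell fraction = 1 - (1-0.039)^198 ≈ 0.99962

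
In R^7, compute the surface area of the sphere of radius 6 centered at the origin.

|∂B_7(6)| = 248832·π^3/5 ≈ 1.54307e+06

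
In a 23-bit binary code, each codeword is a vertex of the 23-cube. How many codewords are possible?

Each vertex is a binary string of length 23, so there are 2^23 = 8388608.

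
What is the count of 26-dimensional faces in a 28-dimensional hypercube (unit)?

Choose 26 of 28 axes to span the face (C(28,26) = 378 ways), then fix each of the remaining 2 coordinates at one of its two extreme values (2^2 = 4 ways): 378·4 = 1512.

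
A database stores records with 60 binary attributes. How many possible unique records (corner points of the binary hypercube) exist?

The 60-cube has 2^60 = 1152921504606846976 vertices.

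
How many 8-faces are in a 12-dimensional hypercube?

An n-cube has C(n,k)·2^(n-k) k-faces. Here C(12,8)·2^4 = 495·16 = 7920.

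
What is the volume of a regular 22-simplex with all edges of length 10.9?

V = (10.9^22 / 22!) · √((22+1) / 2^22) ≈ 0.138724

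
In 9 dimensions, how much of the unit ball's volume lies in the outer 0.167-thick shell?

V(inner)/V(outer) = ((1-0.167)/1)^9 ≈ 0.1931, so the shell fraction is 0.80689.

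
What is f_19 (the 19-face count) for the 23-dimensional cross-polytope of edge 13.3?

Each 19-face is the convex hull of 20 vertices, one chosen as ±e_i from each of 20 distinct axes: 2^20·C(23,20) = 1857028096.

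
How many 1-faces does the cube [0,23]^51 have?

An n-cube has n·2^(n-1) edges. With n = 51: 51·1125899906842624 = 57420895248973824.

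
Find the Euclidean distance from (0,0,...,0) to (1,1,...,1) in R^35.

The space diagonal of an n-cube of side s is s√n. Here 1·√35 ≈ 5.91608.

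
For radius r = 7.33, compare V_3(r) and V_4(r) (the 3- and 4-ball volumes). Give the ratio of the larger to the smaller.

V_3(7.33) ≈ 1649.68, V_4(7.33) ≈ 14245.8. The 4-ball is larger by a factor of 8.635.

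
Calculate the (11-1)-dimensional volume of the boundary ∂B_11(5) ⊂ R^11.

|∂B_11(5)| = 125000000·π^5/189 ≈ 2.02394e+08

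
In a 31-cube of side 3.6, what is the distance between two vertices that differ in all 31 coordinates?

d = √(3.6² + 3.6² + ... + 3.6²) [31 terms] = √(31·3.6²) = 3.6√31 ≈ 20.044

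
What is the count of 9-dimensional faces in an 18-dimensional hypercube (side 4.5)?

f_9(18-cube) = (18 choose 9) · 2^9 = 24893440.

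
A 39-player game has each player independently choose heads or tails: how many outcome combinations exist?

An n-cube has 2^n vertices; for n = 39 that is 2^39 = 549755813888.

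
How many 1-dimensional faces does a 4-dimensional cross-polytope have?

Number of 1-faces = 2^(1+1) · C(4,1+1) = 4 · 6 = 24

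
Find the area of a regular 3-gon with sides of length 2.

Area = (√3/4) · 2² = 1.73205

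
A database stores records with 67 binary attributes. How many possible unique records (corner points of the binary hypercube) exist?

The 67-cube has 2^67 = 147573952589676412928 vertices.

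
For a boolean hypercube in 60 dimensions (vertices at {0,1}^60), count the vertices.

An n-cube has 2^n vertices; for n = 60 that is 2^60 = 1152921504606846976.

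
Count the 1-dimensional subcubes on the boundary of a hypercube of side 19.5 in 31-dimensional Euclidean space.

Number of 1-faces = C(31,1) · 2^(31-1) = 31 · 1073741824 = 33285996544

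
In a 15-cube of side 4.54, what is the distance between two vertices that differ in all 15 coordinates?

d = √(4.54² + 4.54² + ... + 4.54²) [15 terms] = √(15·4.54²) = 4.54√15 ≈ 17.5833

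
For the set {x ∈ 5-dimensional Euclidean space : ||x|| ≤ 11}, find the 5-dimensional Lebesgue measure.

V_5(11) = π^(5/2) · (11)^5 / Γ(5/2 + 1) = 1288408·π^2/15 ≈ 847738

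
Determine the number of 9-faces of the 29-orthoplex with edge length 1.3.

An n-cross-polytope has 2^(k+1)·C(n,k+1) k-faces. Here 2^10·C(29,10) = 1024·20030010 = 20510730240.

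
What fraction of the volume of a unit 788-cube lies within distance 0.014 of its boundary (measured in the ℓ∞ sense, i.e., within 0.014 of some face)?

Shell fraction = 1 - (1-0.028)^788 ≈ 1 - 1.91e-10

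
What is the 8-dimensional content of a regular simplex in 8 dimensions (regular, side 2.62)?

V = (2.62^8 / 8!) · √((8+1) / 2^8) ≈ 0.010325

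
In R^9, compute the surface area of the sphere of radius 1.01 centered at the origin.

|∂B_9(1.01)| ≈ 32.1463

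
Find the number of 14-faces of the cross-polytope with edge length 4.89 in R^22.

f_14(22-orthoplex) = 2^15 · (22 choose 15) = 5588385792.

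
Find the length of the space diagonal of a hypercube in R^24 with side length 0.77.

d = √(0.77² + 0.77² + ... + 0.77²) [24 terms] = √(24·0.77²) = 0.77√24 ≈ 3.77221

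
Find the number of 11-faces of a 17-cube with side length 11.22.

Number of 11-faces = C(17,11) · 2^(17-11) = 12376 · 64 = 792064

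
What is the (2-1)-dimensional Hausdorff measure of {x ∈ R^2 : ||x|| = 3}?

S = n·V_n(r)/r = 2·V_2(3)/3 (volume-to-surface relation), giving 2πr = 2π·3 ≈ 18.8496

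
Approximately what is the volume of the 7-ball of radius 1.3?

The n-ball volume is π^(n/2)·r^n/Γ(n/2+1). With n=7, r=1.3: V ≈ 29.6472.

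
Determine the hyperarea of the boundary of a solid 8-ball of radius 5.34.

S_8(5.34) = 2·π^(8/2)·(5.34)^7 / Γ(8/2) ≈ 4.02038e+06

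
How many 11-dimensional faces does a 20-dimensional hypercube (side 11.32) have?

An n-cube has C(n,k)·2^(n-k) k-faces. Here C(20,11)·2^9 = 167960·512 = 85995520.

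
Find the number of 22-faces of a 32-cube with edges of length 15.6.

Choose 22 of 32 axes to span the face (C(32,22) = 64512240 ways), then fix each of the remaining 10 coordinates at one of its two extreme values (2^10 = 1024 ways): 64512240·1024 = 66060533760.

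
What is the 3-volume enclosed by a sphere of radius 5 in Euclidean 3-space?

Volume = π^{3/2}·(5)^3/Γ(5/2) = 500·π/3 ≈ 523.599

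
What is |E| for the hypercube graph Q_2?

An n-cube has n·2^(n-1) edges. With n = 2: 2·2 = 4.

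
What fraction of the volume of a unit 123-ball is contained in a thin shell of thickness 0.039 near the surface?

1 - (1-0.039)^123 ≈ 0.992501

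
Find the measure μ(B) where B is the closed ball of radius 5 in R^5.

The n-ball volume is π^(n/2)·r^n/Γ(n/2+1). With n=5, r=5: V = 5000·π^2/3 ≈ 16449.3.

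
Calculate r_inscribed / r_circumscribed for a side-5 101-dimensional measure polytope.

r_in / r_out = (5/2) / (5√101/2) = 1/√101 ≈ 0.0995037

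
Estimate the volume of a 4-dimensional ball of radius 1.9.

The n-ball volume is π^(n/2)·r^n/Γ(n/2+1). With n=4, r=1.9: V ≈ 64.3108.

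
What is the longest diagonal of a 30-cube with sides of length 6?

d = √(6² + 6² + ... + 6²) [30 terms] = √(30·6²) = 6√30 ≈ 32.8634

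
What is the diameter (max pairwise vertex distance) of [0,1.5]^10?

||(1.5,1.5,...,1.5)|| = √(10)·1.5 ≈ 4.74342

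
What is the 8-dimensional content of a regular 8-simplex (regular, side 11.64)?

V = (11.64^8 / 8!) · √((8+1) / 2^8) ≈ 1567.13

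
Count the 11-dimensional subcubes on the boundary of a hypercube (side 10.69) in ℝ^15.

f_11(15-cube) = (15 choose 11) · 2^4 = 21840.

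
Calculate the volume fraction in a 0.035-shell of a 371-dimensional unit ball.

V(inner)/V(outer) = ((1-0.035)/1)^371 ≈ 1.818e-06, so the shell fraction is 0.9999981818.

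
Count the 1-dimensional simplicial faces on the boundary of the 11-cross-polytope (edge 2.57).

An n-cross-polytope has 2^(k+1)·C(n,k+1) k-faces. Here 2^2·C(11,2) = 4·55 = 220.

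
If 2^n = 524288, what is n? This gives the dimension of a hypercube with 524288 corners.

Since 2^n = 524288, we have n = 19.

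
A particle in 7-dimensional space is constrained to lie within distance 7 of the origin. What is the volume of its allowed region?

Volume = π^{7/2}·(7)^7/Γ(9/2) = 1882384·π^3/15 ≈ 3.89105e+06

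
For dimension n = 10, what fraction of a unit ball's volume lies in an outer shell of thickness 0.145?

1 - (1-0.145)^10 ≈ 0.791233 ≈ 79.12%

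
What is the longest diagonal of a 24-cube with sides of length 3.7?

The space diagonal of an n-cube of side s is s√n. Here 3.7·√24 ≈ 18.1262.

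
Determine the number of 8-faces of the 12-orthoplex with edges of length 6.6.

Each 8-face is the convex hull of 9 vertices, one chosen as ±e_i from each of 9 distinct axes: 2^9·C(12,9) = 112640.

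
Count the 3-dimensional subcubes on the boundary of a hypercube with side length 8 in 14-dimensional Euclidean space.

An n-cube has C(n,k)·2^(n-k) k-faces. Here C(14,3)·2^11 = 364·2048 = 745472.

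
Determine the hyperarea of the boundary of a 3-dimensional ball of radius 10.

S = n·V_n(r)/r = 3·V_3(10)/10 (volume-to-surface relation), giving 4πr² = 4π·(10)² ≈ 1256.64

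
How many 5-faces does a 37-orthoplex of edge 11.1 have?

f_5(37-orthoplex) = 2^6 · (37 choose 6) = 148786176.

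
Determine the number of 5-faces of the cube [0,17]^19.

Choose 5 of 19 axes to span the face (C(19,5) = 11628 ways), then fix each of the remaining 14 coordinates at one of its two extreme values (2^14 = 16384 ways): 11628·16384 = 190513152.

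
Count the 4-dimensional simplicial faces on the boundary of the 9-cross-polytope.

An n-cross-polytope has 2^(k+1)·C(n,k+1) k-faces. Here 2^5·C(9,5) = 32·126 = 4032.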